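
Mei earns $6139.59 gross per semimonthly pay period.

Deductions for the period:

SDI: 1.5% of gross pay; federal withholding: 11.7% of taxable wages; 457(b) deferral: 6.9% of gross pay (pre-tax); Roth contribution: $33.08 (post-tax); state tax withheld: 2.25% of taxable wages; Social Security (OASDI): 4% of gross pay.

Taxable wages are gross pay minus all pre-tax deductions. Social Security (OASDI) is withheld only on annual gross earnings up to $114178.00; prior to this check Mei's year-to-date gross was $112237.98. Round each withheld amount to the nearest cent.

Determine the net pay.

457(b) deferral: $6139.59 × 0.069 = $423.63
Taxable wages = $6139.59 − $423.63 = $5715.96
Federal withholding: $5715.96 × 0.117 = $668.77
State tax withheld: $5715.96 × 0.0225 = $128.61
SDI: $6139.59 × 0.015 = $92.09
Social Security (OASDI): only $114178.00 − $112237.98 = $1940.02 of this check is subject → $1940.02 × 0.04 = $77.60
Roth contribution: $33.08
Total deductions = $423.63 + $668.77 + $128.61 + $92.09 + $77.60 + $33.08 = $1423.78
Net pay = $6139.59 − $1423.78 = $4715.81

$4715.81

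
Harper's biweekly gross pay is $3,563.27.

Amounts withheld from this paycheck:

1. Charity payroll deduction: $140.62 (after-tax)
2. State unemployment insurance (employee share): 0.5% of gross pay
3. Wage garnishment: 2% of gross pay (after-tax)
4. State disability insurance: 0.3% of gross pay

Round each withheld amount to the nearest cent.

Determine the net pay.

State disability insurance: $3,563.27 × 0.003 = $10.69
State unemployment insurance (employee share): $3,563.27 × 0.005 = $17.82
Wage garnishment: $3,563.27 × 0.02 = $71.27
Charity payroll deduction: $140.62
Total deductions = $10.69 + $17.82 + $71.27 + $140.62 = $240.40
Net pay = $3,563.27 − $240.40 = $3,322.87

$3,322.87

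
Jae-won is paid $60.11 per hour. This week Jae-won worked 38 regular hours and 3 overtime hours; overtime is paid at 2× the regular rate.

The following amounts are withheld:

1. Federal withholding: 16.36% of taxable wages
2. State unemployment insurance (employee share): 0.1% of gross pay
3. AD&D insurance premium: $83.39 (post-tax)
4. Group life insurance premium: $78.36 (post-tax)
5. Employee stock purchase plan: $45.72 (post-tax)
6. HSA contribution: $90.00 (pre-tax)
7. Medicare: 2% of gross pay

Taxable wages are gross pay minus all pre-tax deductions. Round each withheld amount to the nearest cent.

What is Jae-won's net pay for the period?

$1873.86

Regular pay: 38 × $60.11 = $2284.18
Overtime pay: 3 × $60.11 × 2 = $360.66
Gross pay = $2284.18 + $360.66 = $2644.84
HSA contribution: $90.00
Taxable wages = $2644.84 − $90.00 = $2554.84
Federal withholding: $2554.84 × 0.1636 = $417.97
Medicare: $2644.84 × 0.02 = $52.90
State unemployment insurance (employee share): $2644.84 × 0.001 = $2.64
Group life insurance premium: $78.36
Employee stock purchase plan: $45.72
AD&D insurance premium: $83.39
Total deductions = $90.00 + $417.97 + $52.90 + $2.64 + $78.36 + $45.72 + $83.39 = $770.98
Net pay = $2644.84 − $770.98 = $1873.86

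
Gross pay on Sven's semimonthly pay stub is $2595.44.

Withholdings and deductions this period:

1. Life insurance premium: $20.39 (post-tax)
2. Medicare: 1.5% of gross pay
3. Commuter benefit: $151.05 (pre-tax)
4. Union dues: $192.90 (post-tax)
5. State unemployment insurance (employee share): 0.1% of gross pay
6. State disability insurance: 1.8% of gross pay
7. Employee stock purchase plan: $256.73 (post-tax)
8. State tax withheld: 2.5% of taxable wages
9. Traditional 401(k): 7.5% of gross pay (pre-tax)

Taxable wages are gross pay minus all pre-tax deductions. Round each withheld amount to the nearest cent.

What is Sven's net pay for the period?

$1635.22

Commuter benefit: $151.05
Traditional 401(k): $2595.44 × 0.075 = $194.66
Pre-tax total = $151.05 + $194.66 = $345.71
Taxable wages = $2595.44 − $345.71 = $2249.73
State tax withheld: $2249.73 × 0.025 = $56.24
State disability insurance: $2595.44 × 0.018 = $46.72
Medicare: $2595.44 × 0.015 = $38.93
State unemployment insurance (employee share): $2595.44 × 0.001 = $2.60
Employee stock purchase plan: $256.73
Union dues: $192.90
Life insurance premium: $20.39
Total deductions = $151.05 + $194.66 + $56.24 + $46.72 + $38.93 + $2.60 + $256.73 + $192.90 + $20.39 = $960.22
Net pay = $2595.44 − $960.22 = $1635.22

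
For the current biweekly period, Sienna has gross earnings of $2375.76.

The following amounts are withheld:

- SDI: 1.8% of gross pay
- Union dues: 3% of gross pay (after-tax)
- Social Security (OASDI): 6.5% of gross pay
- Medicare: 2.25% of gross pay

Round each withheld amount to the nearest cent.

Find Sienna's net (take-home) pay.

$2053.86

SDI: $2375.76 × 0.018 = $42.76
Medicare: $2375.76 × 0.0225 = $53.45
Social Security (OASDI): $2375.76 × 0.065 = $154.42
Union dues: $2375.76 × 0.03 = $71.27
Total deductions = $42.76 + $53.45 + $154.42 + $71.27 = $321.90
Net pay = $2375.76 − $321.90 = $2053.86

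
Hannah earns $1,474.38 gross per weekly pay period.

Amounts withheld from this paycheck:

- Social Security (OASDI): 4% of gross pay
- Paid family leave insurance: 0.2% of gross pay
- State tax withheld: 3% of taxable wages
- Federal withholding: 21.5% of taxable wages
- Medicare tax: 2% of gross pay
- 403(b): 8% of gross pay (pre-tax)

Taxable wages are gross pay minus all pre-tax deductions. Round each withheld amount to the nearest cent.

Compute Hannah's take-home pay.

403(b): $1,474.38 × 0.08 = $117.95
Taxable wages = $1,474.38 − $117.95 = $1,356.43
Federal withholding: $1,356.43 × 0.215 = $291.63
State tax withheld: $1,356.43 × 0.03 = $40.69
Medicare tax: $1,474.38 × 0.02 = $29.49
Paid family leave insurance: $1,474.38 × 0.002 = $2.95
Social Security (OASDI): $1,474.38 × 0.04 = $58.98
Total deductions = $117.95 + $291.63 + $40.69 + $29.49 + $2.95 + $58.98 = $541.69
Net pay = $1,474.38 − $541.69 = $932.69

$932.69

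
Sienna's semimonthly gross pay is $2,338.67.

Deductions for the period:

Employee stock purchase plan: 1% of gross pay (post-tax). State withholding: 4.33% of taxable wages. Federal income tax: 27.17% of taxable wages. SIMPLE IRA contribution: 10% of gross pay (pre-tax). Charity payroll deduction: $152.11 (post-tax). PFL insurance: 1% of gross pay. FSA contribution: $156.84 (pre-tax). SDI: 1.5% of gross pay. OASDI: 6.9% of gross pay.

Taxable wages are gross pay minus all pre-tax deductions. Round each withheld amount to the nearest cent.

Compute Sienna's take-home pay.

FSA contribution: $156.84
SIMPLE IRA contribution: $2,338.67 × 0.1 = $233.87
Pre-tax total = $156.84 + $233.87 = $390.71
Taxable wages = $2,338.67 − $390.71 = $1,947.96
State withholding: $1,947.96 × 0.0433 = $84.35
Federal income tax: $1,947.96 × 0.2717 = $529.26
OASDI: $2,338.67 × 0.069 = $161.37
SDI: $2,338.67 × 0.015 = $35.08
PFL insurance: $2,338.67 × 0.01 = $23.39
Employee stock purchase plan: $2,338.67 × 0.01 = $23.39
Charity payroll deduction: $152.11
Total deductions = $156.84 + $233.87 + $84.35 + $529.26 + $161.37 + $35.08 + $23.39 + $23.39 + $152.11 = $1,399.66
Net pay = $2,338.67 − $1,399.66 = $939.01

$939.01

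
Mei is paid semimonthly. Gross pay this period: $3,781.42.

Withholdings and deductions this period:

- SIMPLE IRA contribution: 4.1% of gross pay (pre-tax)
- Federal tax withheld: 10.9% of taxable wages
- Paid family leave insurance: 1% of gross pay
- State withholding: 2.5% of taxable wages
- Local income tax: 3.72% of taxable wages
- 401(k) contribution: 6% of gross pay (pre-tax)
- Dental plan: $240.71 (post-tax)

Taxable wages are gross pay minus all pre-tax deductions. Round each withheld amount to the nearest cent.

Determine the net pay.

401(k) contribution: $3,781.42 × 0.06 = $226.89
SIMPLE IRA contribution: $3,781.42 × 0.041 = $155.04
Pre-tax total = $226.89 + $155.04 = $381.93
Taxable wages = $3,781.42 − $381.93 = $3,399.49
Federal tax withheld: $3,399.49 × 0.109 = $370.54
State withholding: $3,399.49 × 0.025 = $84.99
Local income tax: $3,399.49 × 0.0372 = $126.46
Paid family leave insurance: $3,781.42 × 0.01 = $37.81
Dental plan: $240.71
Total deductions = $226.89 + $155.04 + $370.54 + $84.99 + $126.46 + $37.81 + $240.71 = $1,242.44
Net pay = $3,781.42 − $1,242.44 = $2,538.98

$2,538.98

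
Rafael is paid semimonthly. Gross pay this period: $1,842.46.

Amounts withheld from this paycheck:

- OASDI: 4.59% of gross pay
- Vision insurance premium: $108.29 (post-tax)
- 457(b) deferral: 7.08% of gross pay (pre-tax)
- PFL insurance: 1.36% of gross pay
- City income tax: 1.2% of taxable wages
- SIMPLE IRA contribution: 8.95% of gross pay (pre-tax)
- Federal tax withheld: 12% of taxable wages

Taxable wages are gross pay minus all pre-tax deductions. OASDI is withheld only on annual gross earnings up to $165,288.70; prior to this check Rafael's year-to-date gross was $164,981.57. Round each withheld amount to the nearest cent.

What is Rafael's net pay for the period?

457(b) deferral: $1,842.46 × 0.0708 = $130.45
SIMPLE IRA contribution: $1,842.46 × 0.0895 = $164.90
Pre-tax total = $130.45 + $164.90 = $295.35
Taxable wages = $1,842.46 − $295.35 = $1,547.11
City income tax: $1,547.11 × 0.012 = $18.57
Federal tax withheld: $1,547.11 × 0.12 = $185.65
OASDI: only $165,288.70 − $164,981.57 = $307.13 of this check is subject → $307.13 × 0.0459 = $14.10
PFL insurance: $1,842.46 × 0.0136 = $25.06
Vision insurance premium: $108.29
Total deductions = $130.45 + $164.90 + $18.57 + $185.65 + $14.10 + $25.06 + $108.29 = $647.02
Net pay = $1,842.46 − $647.02 = $1,195.44

$1,195.44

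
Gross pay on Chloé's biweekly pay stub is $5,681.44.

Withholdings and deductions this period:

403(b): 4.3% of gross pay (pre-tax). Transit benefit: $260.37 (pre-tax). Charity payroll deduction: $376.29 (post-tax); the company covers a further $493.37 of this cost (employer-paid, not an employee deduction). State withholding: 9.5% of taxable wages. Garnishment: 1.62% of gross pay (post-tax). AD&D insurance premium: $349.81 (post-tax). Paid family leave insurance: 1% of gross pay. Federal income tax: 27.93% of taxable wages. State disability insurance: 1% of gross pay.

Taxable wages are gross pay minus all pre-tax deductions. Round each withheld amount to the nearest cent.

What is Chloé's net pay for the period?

403(b): $5,681.44 × 0.043 = $244.30
Transit benefit: $260.37
Pre-tax total = $244.30 + $260.37 = $504.67
Taxable wages = $5,681.44 − $504.67 = $5,176.77
Federal income tax: $5,176.77 × 0.2793 = $1,445.87
State withholding: $5,176.77 × 0.095 = $491.79
Paid family leave insurance: $5,681.44 × 0.01 = $56.81
State disability insurance: $5,681.44 × 0.01 = $56.81
Charity payroll deduction: $376.29
Garnishment: $5,681.44 × 0.0162 = $92.04
AD&D insurance premium: $349.81
(Employer's $493.37 toward charity payroll deduction is not withheld from the employee.)
Total deductions = $244.30 + $260.37 + $1,445.87 + $491.79 + $56.81 + $56.81 + $376.29 + $92.04 + $349.81 = $3,374.09
Net pay = $5,681.44 − $3,374.09 = $2,307.35

$2,307.35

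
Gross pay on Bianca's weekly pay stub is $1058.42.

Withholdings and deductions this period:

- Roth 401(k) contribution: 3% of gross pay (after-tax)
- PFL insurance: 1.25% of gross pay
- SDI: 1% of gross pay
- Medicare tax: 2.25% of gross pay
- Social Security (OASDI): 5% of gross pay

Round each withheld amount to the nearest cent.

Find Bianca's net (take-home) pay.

$926.13

Medicare tax: $1058.42 × 0.0225 = $23.81
SDI: $1058.42 × 0.01 = $10.58
Social Security (OASDI): $1058.42 × 0.05 = $52.92
PFL insurance: $1058.42 × 0.0125 = $13.23
Roth 401(k) contribution: $1058.42 × 0.03 = $31.75
Total deductions = $23.81 + $10.58 + $52.92 + $13.23 + $31.75 = $132.29
Net pay = $1058.42 − $132.29 = $926.13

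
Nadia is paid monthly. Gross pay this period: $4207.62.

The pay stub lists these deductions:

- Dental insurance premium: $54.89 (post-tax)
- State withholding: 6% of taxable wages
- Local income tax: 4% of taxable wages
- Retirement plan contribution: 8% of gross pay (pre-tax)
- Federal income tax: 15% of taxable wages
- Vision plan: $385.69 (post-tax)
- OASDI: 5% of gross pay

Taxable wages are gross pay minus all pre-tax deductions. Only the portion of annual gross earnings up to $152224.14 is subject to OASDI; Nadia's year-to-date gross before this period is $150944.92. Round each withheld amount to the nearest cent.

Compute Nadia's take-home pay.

Retirement plan contribution: $4207.62 × 0.08 = $336.61
Taxable wages = $4207.62 − $336.61 = $3871.01
State withholding: $3871.01 × 0.06 = $232.26
Local income tax: $3871.01 × 0.04 = $154.84
Federal income tax: $3871.01 × 0.15 = $580.65
OASDI: only $152224.14 − $150944.92 = $1279.22 of this check is subject → $1279.22 × 0.05 = $63.96
Vision plan: $385.69
Dental insurance premium: $54.89
Total deductions = $336.61 + $232.26 + $154.84 + $580.65 + $63.96 + $385.69 + $54.89 = $1808.90
Net pay = $4207.62 − $1808.90 = $2398.72

$2398.72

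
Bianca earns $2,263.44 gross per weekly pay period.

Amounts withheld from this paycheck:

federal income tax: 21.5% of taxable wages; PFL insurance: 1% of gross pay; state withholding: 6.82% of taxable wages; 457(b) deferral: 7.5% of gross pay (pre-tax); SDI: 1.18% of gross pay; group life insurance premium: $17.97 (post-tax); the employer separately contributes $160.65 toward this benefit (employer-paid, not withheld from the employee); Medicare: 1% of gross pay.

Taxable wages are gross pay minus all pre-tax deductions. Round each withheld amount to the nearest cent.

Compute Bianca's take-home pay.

$1,410.81

457(b) deferral: $2,263.44 × 0.075 = $169.76
Taxable wages = $2,263.44 − $169.76 = $2,093.68
Federal income tax: $2,093.68 × 0.215 = $450.14
State withholding: $2,093.68 × 0.0682 = $142.79
Medicare: $2,263.44 × 0.01 = $22.63
PFL insurance: $2,263.44 × 0.01 = $22.63
SDI: $2,263.44 × 0.0118 = $26.71
Group life insurance premium: $17.97
(Employer's $160.65 toward group life insurance premium is not withheld from the employee.)
Total deductions = $169.76 + $450.14 + $142.79 + $22.63 + $22.63 + $26.71 + $17.97 = $852.63
Net pay = $2,263.44 − $852.63 = $1,410.81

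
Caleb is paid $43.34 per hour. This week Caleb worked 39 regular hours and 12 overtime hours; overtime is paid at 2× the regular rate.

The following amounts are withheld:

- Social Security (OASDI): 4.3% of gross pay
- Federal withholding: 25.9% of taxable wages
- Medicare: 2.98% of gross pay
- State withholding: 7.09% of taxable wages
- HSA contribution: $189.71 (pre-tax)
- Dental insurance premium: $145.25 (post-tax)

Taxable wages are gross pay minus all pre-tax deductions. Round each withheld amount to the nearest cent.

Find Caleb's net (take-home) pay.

Regular pay: 39 × $43.34 = $1,690.26
Overtime pay: 12 × $43.34 × 2 = $1,040.16
Gross pay = $1,690.26 + $1,040.16 = $2,730.42
HSA contribution: $189.71
Taxable wages = $2,730.42 − $189.71 = $2,540.71
Federal withholding: $2,540.71 × 0.259 = $658.04
State withholding: $2,540.71 × 0.0709 = $180.14
Medicare: $2,730.42 × 0.0298 = $81.37
Social Security (OASDI): $2,730.42 × 0.043 = $117.41
Dental insurance premium: $145.25
Total deductions = $189.71 + $658.04 + $180.14 + $81.37 + $117.41 + $145.25 = $1,371.92
Net pay = $2,730.42 − $1,371.92 = $1,358.50

$1,358.50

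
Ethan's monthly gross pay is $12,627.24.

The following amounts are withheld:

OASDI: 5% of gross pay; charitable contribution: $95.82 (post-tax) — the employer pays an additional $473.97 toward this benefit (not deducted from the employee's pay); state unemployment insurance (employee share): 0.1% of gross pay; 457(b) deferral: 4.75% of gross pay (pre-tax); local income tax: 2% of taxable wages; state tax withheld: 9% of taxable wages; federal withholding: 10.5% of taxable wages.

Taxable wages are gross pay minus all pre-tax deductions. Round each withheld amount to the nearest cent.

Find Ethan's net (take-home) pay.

457(b) deferral: $12,627.24 × 0.0475 = $599.79
Taxable wages = $12,627.24 − $599.79 = $12,027.45
State tax withheld: $12,027.45 × 0.09 = $1,082.47
Local income tax: $12,027.45 × 0.02 = $240.55
Federal withholding: $12,027.45 × 0.105 = $1,262.88
State unemployment insurance (employee share): $12,627.24 × 0.001 = $12.63
OASDI: $12,627.24 × 0.05 = $631.36
Charitable contribution: $95.82
(Employer's $473.97 toward charitable contribution is not withheld from the employee.)
Total deductions = $599.79 + $1,082.47 + $240.55 + $1,262.88 + $12.63 + $631.36 + $95.82 = $3,925.50
Net pay = $12,627.24 − $3,925.50 = $8,701.74

$8,701.74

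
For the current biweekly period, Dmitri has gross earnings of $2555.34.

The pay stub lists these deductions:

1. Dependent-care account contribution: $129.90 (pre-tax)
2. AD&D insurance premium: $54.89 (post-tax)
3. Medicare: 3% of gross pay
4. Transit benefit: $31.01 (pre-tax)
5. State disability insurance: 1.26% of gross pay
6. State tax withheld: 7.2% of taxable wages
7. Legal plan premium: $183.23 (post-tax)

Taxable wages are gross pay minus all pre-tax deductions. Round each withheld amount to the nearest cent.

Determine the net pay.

$1875.05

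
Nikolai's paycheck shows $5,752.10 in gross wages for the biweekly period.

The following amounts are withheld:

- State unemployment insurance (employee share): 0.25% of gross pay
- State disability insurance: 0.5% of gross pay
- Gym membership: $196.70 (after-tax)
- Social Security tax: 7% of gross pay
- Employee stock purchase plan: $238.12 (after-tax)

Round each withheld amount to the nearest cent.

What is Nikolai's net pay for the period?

$4,871.49

Social Security tax: $5,752.10 × 0.07 = $402.65
State disability insurance: $5,752.10 × 0.005 = $28.76
State unemployment insurance (employee share): $5,752.10 × 0.0025 = $14.38
Employee stock purchase plan: $238.12
Gym membership: $196.70
Total deductions = $402.65 + $28.76 + $14.38 + $238.12 + $196.70 = $880.61
Net pay = $5,752.10 − $880.61 = $4,871.49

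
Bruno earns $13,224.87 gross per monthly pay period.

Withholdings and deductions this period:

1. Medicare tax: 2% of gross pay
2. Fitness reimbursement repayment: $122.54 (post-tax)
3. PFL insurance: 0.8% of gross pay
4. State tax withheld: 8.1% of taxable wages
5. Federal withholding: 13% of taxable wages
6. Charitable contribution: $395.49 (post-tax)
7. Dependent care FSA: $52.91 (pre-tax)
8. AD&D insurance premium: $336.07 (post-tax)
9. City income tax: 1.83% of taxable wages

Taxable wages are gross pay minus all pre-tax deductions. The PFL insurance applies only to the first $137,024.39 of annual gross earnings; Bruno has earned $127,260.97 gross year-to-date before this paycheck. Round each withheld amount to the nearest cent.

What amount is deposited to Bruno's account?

Dependent care FSA: $52.91
Taxable wages = $13,224.87 − $52.91 = $13,171.96
City income tax: $13,171.96 × 0.0183 = $241.05
Federal withholding: $13,171.96 × 0.13 = $1,712.35
State tax withheld: $13,171.96 × 0.081 = $1,066.93
PFL insurance: only $137,024.39 − $127,260.97 = $9,763.42 of this check is subject → $9,763.42 × 0.008 = $78.11
Medicare tax: $13,224.87 × 0.02 = $264.50
AD&D insurance premium: $336.07
Charitable contribution: $395.49
Fitness reimbursement repayment: $122.54
Total deductions = $52.91 + $241.05 + $1,712.35 + $1,066.93 + $78.11 + $264.50 + $336.07 + $395.49 + $122.54 = $4,269.95
Net pay = $13,224.87 − $4,269.95 = $8,954.92

$8,954.92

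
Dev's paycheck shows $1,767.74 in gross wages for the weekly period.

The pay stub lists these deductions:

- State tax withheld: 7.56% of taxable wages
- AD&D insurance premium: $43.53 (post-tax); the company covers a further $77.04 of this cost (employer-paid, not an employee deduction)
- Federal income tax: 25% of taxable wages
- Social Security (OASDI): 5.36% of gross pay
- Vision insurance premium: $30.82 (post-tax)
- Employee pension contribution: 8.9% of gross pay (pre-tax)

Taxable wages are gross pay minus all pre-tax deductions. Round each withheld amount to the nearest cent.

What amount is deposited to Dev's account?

$916.96

Employee pension contribution: $1,767.74 × 0.089 = $157.33
Taxable wages = $1,767.74 − $157.33 = $1,610.41
State tax withheld: $1,610.41 × 0.0756 = $121.75
Federal income tax: $1,610.41 × 0.25 = $402.60
Social Security (OASDI): $1,767.74 × 0.0536 = $94.75
Vision insurance premium: $30.82
AD&D insurance premium: $43.53
(Employer's $77.04 toward AD&D insurance premium is not withheld from the employee.)
Total deductions = $157.33 + $121.75 + $402.60 + $94.75 + $30.82 + $43.53 = $850.78
Net pay = $1,767.74 − $850.78 = $916.96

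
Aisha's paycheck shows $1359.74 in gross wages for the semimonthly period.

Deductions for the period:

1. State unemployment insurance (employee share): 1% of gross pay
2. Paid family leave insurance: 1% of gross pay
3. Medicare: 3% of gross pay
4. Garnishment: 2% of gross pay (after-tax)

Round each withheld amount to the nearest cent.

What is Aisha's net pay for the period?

$1264.56

Paid family leave insurance: $1359.74 × 0.01 = $13.60
Medicare: $1359.74 × 0.03 = $40.79
State unemployment insurance (employee share): $1359.74 × 0.01 = $13.60
Garnishment: $1359.74 × 0.02 = $27.19
Total deductions = $13.60 + $40.79 + $13.60 + $27.19 = $95.18
Net pay = $1359.74 − $95.18 = $1264.56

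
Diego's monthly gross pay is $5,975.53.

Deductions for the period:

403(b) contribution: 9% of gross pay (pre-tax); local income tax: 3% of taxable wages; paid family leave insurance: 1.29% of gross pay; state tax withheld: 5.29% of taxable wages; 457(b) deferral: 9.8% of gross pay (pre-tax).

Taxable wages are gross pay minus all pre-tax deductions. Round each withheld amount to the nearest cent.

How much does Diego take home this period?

$4,372.81

403(b) contribution: $5,975.53 × 0.09 = $537.80
457(b) deferral: $5,975.53 × 0.098 = $585.60
Pre-tax total = $537.80 + $585.60 = $1,123.40
Taxable wages = $5,975.53 − $1,123.40 = $4,852.13
Local income tax: $4,852.13 × 0.03 = $145.56
State tax withheld: $4,852.13 × 0.0529 = $256.68
Paid family leave insurance: $5,975.53 × 0.0129 = $77.08
Total deductions = $537.80 + $585.60 + $145.56 + $256.68 + $77.08 = $1,602.72
Net pay = $5,975.53 − $1,602.72 = $4,372.81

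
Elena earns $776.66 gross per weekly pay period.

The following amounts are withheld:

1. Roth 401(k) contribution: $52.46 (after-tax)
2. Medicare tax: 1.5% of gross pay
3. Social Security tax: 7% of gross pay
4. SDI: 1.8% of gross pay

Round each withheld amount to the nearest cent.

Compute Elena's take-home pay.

Medicare tax: $776.66 × 0.015 = $11.65
SDI: $776.66 × 0.018 = $13.98
Social Security tax: $776.66 × 0.07 = $54.37
Roth 401(k) contribution: $52.46
Total deductions = $11.65 + $13.98 + $54.37 + $52.46 = $132.46
Net pay = $776.66 − $132.46 = $644.20

$644.20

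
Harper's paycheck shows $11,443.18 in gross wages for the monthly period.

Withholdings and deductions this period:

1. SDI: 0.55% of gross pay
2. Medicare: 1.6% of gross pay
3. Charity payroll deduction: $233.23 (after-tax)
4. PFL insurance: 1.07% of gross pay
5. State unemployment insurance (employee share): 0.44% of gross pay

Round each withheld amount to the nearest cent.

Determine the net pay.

$10,791.13

PFL insurance: $11,443.18 × 0.0107 = $122.44
Medicare: $11,443.18 × 0.016 = $183.09
State unemployment insurance (employee share): $11,443.18 × 0.0044 = $50.35
SDI: $11,443.18 × 0.0055 = $62.94
Charity payroll deduction: $233.23
Total deductions = $122.44 + $183.09 + $50.35 + $62.94 + $233.23 = $652.05
Net pay = $11,443.18 − $652.05 = $10,791.13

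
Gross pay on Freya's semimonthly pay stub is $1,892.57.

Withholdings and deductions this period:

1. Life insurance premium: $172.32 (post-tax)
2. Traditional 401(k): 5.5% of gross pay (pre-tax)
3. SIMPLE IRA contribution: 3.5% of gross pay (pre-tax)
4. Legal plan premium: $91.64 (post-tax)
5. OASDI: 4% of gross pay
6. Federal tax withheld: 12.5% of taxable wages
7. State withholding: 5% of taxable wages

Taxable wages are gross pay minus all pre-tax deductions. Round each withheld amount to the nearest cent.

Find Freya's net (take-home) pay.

SIMPLE IRA contribution: $1,892.57 × 0.035 = $66.24
Traditional 401(k): $1,892.57 × 0.055 = $104.09
Pre-tax total = $66.24 + $104.09 = $170.33
Taxable wages = $1,892.57 − $170.33 = $1,722.24
Federal tax withheld: $1,722.24 × 0.125 = $215.28
State withholding: $1,722.24 × 0.05 = $86.11
OASDI: $1,892.57 × 0.04 = $75.70
Life insurance premium: $172.32
Legal plan premium: $91.64
Total deductions = $66.24 + $104.09 + $215.28 + $86.11 + $75.70 + $172.32 + $91.64 = $811.38
Net pay = $1,892.57 − $811.38 = $1,081.19

$1,081.19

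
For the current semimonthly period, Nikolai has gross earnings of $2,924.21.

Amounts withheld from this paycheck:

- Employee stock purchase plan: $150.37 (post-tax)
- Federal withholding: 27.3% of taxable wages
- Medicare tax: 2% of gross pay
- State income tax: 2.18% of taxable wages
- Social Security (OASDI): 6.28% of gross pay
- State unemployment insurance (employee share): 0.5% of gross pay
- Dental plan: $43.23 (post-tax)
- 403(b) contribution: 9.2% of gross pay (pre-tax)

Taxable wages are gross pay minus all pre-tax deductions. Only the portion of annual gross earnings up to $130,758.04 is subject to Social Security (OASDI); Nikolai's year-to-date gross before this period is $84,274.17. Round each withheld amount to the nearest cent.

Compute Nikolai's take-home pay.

$1,422.10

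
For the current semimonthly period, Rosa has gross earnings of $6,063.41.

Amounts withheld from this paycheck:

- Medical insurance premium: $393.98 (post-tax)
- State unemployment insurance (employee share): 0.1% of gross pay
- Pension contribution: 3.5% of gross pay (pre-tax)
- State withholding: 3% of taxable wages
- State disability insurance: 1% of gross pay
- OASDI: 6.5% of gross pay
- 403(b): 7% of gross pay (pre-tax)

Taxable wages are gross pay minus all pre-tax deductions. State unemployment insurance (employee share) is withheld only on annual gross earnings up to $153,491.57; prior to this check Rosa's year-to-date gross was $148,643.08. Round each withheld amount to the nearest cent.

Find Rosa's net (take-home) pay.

$4,410.37

Pension contribution: $6,063.41 × 0.035 = $212.22
403(b): $6,063.41 × 0.07 = $424.44
Pre-tax total = $212.22 + $424.44 = $636.66
Taxable wages = $6,063.41 − $636.66 = $5,426.75
State withholding: $5,426.75 × 0.03 = $162.80
OASDI: $6,063.41 × 0.065 = $394.12
State unemployment insurance (employee share): only $153,491.57 − $148,643.08 = $4,848.49 of this check is subject → $4,848.49 × 0.001 = $4.85
State disability insurance: $6,063.41 × 0.01 = $60.63
Medical insurance premium: $393.98
Total deductions = $212.22 + $424.44 + $162.80 + $394.12 + $4.85 + $60.63 + $393.98 = $1,653.04
Net pay = $6,063.41 − $1,653.04 = $4,410.37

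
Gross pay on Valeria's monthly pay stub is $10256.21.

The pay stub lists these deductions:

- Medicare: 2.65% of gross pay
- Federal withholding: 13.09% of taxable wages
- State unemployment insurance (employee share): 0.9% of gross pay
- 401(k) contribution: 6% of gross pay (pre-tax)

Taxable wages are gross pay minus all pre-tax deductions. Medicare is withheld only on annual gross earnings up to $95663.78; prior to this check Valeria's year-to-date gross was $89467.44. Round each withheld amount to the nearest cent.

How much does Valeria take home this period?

401(k) contribution: $10256.21 × 0.06 = $615.37
Taxable wages = $10256.21 − $615.37 = $9640.84
Federal withholding: $9640.84 × 0.1309 = $1261.99
Medicare: only $95663.78 − $89467.44 = $6196.34 of this check is subject → $6196.34 × 0.0265 = $164.20
State unemployment insurance (employee share): $10256.21 × 0.009 = $92.31
Total deductions = $615.37 + $1261.99 + $164.20 + $92.31 = $2133.87
Net pay = $10256.21 − $2133.87 = $8122.34

$8122.34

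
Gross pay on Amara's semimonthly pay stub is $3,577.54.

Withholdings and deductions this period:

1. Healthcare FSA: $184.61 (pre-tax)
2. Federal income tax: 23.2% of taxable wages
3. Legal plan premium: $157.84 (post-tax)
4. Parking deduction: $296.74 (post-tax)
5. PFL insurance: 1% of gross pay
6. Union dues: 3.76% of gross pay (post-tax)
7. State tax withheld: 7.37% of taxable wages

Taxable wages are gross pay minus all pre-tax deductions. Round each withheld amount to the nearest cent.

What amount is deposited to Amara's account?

$1,730.83

Healthcare FSA: $184.61
Taxable wages = $3,577.54 − $184.61 = $3,392.93
State tax withheld: $3,392.93 × 0.0737 = $250.06
Federal income tax: $3,392.93 × 0.232 = $787.16
PFL insurance: $3,577.54 × 0.01 = $35.78
Legal plan premium: $157.84
Parking deduction: $296.74
Union dues: $3,577.54 × 0.0376 = $134.52
Total deductions = $184.61 + $250.06 + $787.16 + $35.78 + $157.84 + $296.74 + $134.52 = $1,846.71
Net pay = $3,577.54 − $1,846.71 = $1,730.83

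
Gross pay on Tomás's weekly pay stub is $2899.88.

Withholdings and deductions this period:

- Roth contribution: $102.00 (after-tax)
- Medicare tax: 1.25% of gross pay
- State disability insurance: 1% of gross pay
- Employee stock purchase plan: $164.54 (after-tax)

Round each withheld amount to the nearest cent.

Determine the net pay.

$2568.09

State disability insurance: $2899.88 × 0.01 = $29.00
Medicare tax: $2899.88 × 0.0125 = $36.25
Roth contribution: $102.00
Employee stock purchase plan: $164.54
Total deductions = $29.00 + $36.25 + $102.00 + $164.54 = $331.79
Net pay = $2899.88 − $331.79 = $2568.09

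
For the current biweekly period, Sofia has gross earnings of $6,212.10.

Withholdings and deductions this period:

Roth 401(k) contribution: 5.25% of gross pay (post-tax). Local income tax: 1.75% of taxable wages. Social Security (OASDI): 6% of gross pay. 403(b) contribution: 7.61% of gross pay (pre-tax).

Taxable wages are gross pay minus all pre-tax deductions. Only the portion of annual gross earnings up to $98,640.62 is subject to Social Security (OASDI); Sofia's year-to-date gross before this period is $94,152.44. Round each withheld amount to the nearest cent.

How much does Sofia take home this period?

403(b) contribution: $6,212.10 × 0.0761 = $472.74
Taxable wages = $6,212.10 − $472.74 = $5,739.36
Local income tax: $5,739.36 × 0.0175 = $100.44
Social Security (OASDI): only $98,640.62 − $94,152.44 = $4,488.18 of this check is subject → $4,488.18 × 0.06 = $269.29
Roth 401(k) contribution: $6,212.10 × 0.0525 = $326.14
Total deductions = $472.74 + $100.44 + $269.29 + $326.14 = $1,168.61
Net pay = $6,212.10 − $1,168.61 = $5,043.49

$5,043.49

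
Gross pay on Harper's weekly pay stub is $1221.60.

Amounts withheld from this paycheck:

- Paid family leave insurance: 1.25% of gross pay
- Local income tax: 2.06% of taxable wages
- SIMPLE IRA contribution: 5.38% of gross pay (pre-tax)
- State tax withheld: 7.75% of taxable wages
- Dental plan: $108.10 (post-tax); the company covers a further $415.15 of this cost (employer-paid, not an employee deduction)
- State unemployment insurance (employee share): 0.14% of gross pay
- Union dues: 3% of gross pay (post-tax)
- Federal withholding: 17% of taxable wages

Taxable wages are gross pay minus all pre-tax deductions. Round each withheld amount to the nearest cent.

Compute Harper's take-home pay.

SIMPLE IRA contribution: $1221.60 × 0.0538 = $65.72
Taxable wages = $1221.60 − $65.72 = $1155.88
State tax withheld: $1155.88 × 0.0775 = $89.58
Local income tax: $1155.88 × 0.0206 = $23.81
Federal withholding: $1155.88 × 0.17 = $196.50
State unemployment insurance (employee share): $1221.60 × 0.0014 = $1.71
Paid family leave insurance: $1221.60 × 0.0125 = $15.27
Dental plan: $108.10
Union dues: $1221.60 × 0.03 = $36.65
(Employer's $415.15 toward dental plan is not withheld from the employee.)
Total deductions = $65.72 + $89.58 + $23.81 + $196.50 + $1.71 + $15.27 + $108.10 + $36.65 = $537.34
Net pay = $1221.60 − $537.34 = $684.26

$684.26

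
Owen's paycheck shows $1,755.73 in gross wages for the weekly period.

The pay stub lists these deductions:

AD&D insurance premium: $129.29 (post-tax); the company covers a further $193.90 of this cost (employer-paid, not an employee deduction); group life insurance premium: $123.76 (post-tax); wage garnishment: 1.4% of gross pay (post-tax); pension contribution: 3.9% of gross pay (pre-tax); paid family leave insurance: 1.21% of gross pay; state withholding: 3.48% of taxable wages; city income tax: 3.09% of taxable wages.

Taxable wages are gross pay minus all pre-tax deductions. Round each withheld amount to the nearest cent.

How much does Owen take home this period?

Pension contribution: $1,755.73 × 0.039 = $68.47
Taxable wages = $1,755.73 − $68.47 = $1,687.26
City income tax: $1,687.26 × 0.0309 = $52.14
State withholding: $1,687.26 × 0.0348 = $58.72
Paid family leave insurance: $1,755.73 × 0.0121 = $21.24
Wage garnishment: $1,755.73 × 0.014 = $24.58
Group life insurance premium: $123.76
AD&D insurance premium: $129.29
(Employer's $193.90 toward AD&D insurance premium is not withheld from the employee.)
Total deductions = $68.47 + $52.14 + $58.72 + $21.24 + $24.58 + $123.76 + $129.29 = $478.20
Net pay = $1,755.73 − $478.20 = $1,277.53

$1,277.53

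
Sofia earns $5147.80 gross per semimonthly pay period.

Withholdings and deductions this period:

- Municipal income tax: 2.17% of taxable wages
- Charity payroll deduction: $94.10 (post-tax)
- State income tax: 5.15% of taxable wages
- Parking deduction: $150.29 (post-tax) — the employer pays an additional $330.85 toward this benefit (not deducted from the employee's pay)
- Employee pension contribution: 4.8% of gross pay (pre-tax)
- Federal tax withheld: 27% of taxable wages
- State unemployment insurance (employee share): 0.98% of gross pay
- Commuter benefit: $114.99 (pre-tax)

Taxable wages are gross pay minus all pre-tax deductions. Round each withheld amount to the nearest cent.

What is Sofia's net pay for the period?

Commuter benefit: $114.99
Employee pension contribution: $5147.80 × 0.048 = $247.09
Pre-tax total = $114.99 + $247.09 = $362.08
Taxable wages = $5147.80 − $362.08 = $4785.72
State income tax: $4785.72 × 0.0515 = $246.46
Federal tax withheld: $4785.72 × 0.27 = $1292.14
Municipal income tax: $4785.72 × 0.0217 = $103.85
State unemployment insurance (employee share): $5147.80 × 0.0098 = $50.45
Parking deduction: $150.29
Charity payroll deduction: $94.10
(Employer's $330.85 toward parking deduction is not withheld from the employee.)
Total deductions = $114.99 + $247.09 + $246.46 + $1292.14 + $103.85 + $50.45 + $150.29 + $94.10 = $2299.37
Net pay = $5147.80 − $2299.37 = $2848.43

$2848.43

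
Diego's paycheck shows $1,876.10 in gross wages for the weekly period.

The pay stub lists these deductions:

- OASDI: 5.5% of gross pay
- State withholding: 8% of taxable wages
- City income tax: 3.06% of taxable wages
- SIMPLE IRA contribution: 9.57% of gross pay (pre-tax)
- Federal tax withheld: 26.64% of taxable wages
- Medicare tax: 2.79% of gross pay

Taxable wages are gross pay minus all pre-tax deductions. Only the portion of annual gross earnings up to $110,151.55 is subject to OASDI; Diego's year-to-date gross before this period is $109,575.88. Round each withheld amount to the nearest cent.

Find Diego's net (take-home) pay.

$972.97

SIMPLE IRA contribution: $1,876.10 × 0.0957 = $179.54
Taxable wages = $1,876.10 − $179.54 = $1,696.56
State withholding: $1,696.56 × 0.08 = $135.72
City income tax: $1,696.56 × 0.0306 = $51.91
Federal tax withheld: $1,696.56 × 0.2664 = $451.96
Medicare tax: $1,876.10 × 0.0279 = $52.34
OASDI: only $110,151.55 − $109,575.88 = $575.67 of this check is subject → $575.67 × 0.055 = $31.66
Total deductions = $179.54 + $135.72 + $51.91 + $451.96 + $52.34 + $31.66 = $903.13
Net pay = $1,876.10 − $903.13 = $972.97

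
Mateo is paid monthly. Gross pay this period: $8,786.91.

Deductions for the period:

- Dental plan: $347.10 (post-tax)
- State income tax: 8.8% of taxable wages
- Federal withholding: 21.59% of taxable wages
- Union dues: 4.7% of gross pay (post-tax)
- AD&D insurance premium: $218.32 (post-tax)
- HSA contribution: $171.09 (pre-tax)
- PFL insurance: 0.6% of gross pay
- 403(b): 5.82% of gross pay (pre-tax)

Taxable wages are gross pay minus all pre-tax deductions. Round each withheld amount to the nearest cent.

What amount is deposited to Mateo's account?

$4,610.37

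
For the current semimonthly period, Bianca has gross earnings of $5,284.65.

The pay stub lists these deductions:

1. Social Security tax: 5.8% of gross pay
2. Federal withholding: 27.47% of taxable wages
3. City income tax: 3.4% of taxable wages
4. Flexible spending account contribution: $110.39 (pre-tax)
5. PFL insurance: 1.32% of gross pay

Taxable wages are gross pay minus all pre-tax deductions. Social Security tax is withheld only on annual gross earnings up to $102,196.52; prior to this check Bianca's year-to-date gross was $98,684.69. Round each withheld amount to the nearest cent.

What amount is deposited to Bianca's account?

$3,303.52

Flexible spending account contribution: $110.39
Taxable wages = $5,284.65 − $110.39 = $5,174.26
City income tax: $5,174.26 × 0.034 = $175.92
Federal withholding: $5,174.26 × 0.2747 = $1,421.37
Social Security tax: only $102,196.52 − $98,684.69 = $3,511.83 of this check is subject → $3,511.83 × 0.058 = $203.69
PFL insurance: $5,284.65 × 0.0132 = $69.76
Total deductions = $110.39 + $175.92 + $1,421.37 + $203.69 + $69.76 = $1,981.13
Net pay = $5,284.65 − $1,981.13 = $3,303.52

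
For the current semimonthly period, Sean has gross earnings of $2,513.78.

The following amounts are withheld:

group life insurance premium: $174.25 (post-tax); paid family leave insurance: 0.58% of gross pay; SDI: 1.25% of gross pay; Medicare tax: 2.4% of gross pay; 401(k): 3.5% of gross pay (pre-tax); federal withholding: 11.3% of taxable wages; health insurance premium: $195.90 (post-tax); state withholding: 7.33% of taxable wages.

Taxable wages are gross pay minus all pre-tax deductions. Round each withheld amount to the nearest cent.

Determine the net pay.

401(k): $2,513.78 × 0.035 = $87.98
Taxable wages = $2,513.78 − $87.98 = $2,425.80
Federal withholding: $2,425.80 × 0.113 = $274.12
State withholding: $2,425.80 × 0.0733 = $177.81
Paid family leave insurance: $2,513.78 × 0.0058 = $14.58
Medicare tax: $2,513.78 × 0.024 = $60.33
SDI: $2,513.78 × 0.0125 = $31.42
Group life insurance premium: $174.25
Health insurance premium: $195.90
Total deductions = $87.98 + $274.12 + $177.81 + $14.58 + $60.33 + $31.42 + $174.25 + $195.90 = $1,016.39
Net pay = $2,513.78 − $1,016.39 = $1,497.39

$1,497.39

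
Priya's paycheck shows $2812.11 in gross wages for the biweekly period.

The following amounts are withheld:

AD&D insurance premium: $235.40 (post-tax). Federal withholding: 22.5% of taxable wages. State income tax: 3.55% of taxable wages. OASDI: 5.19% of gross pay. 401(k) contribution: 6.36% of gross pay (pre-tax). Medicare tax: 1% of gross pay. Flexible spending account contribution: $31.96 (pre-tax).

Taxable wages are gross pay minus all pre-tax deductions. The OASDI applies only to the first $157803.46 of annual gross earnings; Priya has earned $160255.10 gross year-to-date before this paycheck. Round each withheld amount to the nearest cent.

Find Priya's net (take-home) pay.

401(k) contribution: $2812.11 × 0.0636 = $178.85
Flexible spending account contribution: $31.96
Pre-tax total = $178.85 + $31.96 = $210.81
Taxable wages = $2812.11 − $210.81 = $2601.30
State income tax: $2601.30 × 0.0355 = $92.35
Federal withholding: $2601.30 × 0.225 = $585.29
OASDI: annual cap $157803.46 already reached (YTD $160255.10), so $0.00
Medicare tax: $2812.11 × 0.01 = $28.12
AD&D insurance premium: $235.40
Total deductions = $178.85 + $31.96 + $92.35 + $585.29 + $0.00 + $28.12 + $235.40 = $1151.97
Net pay = $2812.11 − $1151.97 = $1660.14

$1660.14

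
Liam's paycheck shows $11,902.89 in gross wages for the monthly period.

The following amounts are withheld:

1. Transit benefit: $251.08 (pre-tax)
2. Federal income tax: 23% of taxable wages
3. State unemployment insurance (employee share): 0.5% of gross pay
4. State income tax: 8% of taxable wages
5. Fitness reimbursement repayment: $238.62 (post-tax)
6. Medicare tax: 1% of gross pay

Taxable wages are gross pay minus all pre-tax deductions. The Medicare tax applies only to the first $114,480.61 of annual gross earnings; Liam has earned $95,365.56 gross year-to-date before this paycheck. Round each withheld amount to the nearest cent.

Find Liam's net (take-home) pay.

$7,622.59

Transit benefit: $251.08
Taxable wages = $11,902.89 − $251.08 = $11,651.81
Federal income tax: $11,651.81 × 0.23 = $2,679.92
State income tax: $11,651.81 × 0.08 = $932.14
State unemployment insurance (employee share): $11,902.89 × 0.005 = $59.51
Medicare tax: cap not yet reached, full $11,902.89 is subject → $11,902.89 × 0.01 = $119.03
Fitness reimbursement repayment: $238.62
Total deductions = $251.08 + $2,679.92 + $932.14 + $59.51 + $119.03 + $238.62 = $4,280.30
Net pay = $11,902.89 − $4,280.30 = $7,622.59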